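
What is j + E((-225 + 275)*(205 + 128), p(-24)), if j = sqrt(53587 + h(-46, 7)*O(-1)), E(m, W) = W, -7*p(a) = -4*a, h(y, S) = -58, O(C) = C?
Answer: -96/7 + sqrt(53645) ≈ 217.90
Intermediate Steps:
p(a) = 4*a/7 (p(a) = -(-4)*a/7 = 4*a/7)
j = sqrt(53645) (j = sqrt(53587 - 58*(-1)) = sqrt(53587 + 58) = sqrt(53645) ≈ 231.61)
j + E((-225 + 275)*(205 + 128), p(-24)) = sqrt(53645) + (4/7)*(-24) = sqrt(53645) - 96/7 = -96/7 + sqrt(53645)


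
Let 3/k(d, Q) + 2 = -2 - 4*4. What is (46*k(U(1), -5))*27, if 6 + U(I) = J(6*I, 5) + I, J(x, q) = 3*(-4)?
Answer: -1863/10 ≈ -186.30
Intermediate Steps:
J(x, q) = -12
U(I) = -18 + I (U(I) = -6 + (-12 + I) = -18 + I)
k(d, Q) = -3/20 (k(d, Q) = 3/(-2 + (-2 - 4*4)) = 3/(-2 + (-2 - 16)) = 3/(-2 - 18) = 3/(-20) = 3*(-1/20) = -3/20)
(46*k(U(1), -5))*27 = (46*(-3/20))*27 = -69/10*27 = -1863/10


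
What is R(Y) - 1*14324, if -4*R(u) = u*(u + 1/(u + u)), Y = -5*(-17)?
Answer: -129043/8 ≈ -16130.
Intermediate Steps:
Y = 85
R(u) = -u*(u + 1/(2*u))/4 (R(u) = -u*(u + 1/(u + u))/4 = -u*(u + 1/(2*u))/4)
R(Y) - 1*14324 = (-1/8 - 1/4*85**2) - 1*14324 = (-1/8 - 1/4*7225) - 14324 = (-1/8 - 7225/4) - 14324 = -14451/8 - 14324 = -129043/8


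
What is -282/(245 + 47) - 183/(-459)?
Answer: -12667/22338 ≈ -0.56706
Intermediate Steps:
-282/(245 + 47) - 183/(-459) = -282/292 - 183*(-1/459) = -282*1/292 + 61/153 = -141/146 + 61/153 = -12667/22338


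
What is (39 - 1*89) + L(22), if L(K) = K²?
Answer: 434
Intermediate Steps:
(39 - 1*89) + L(22) = (39 - 1*89) + 22² = (39 - 89) + 484 = -50 + 484 = 434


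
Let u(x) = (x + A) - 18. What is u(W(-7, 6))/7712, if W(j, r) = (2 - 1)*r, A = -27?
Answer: -39/7712 ≈ -0.0050571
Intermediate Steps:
W(j, r) = r (W(j, r) = 1*r = r)
u(x) = -45 + x (u(x) = (x - 27) - 18 = (-27 + x) - 18 = -45 + x)
u(W(-7, 6))/7712 = (-45 + 6)/7712 = -39*1/7712 = -39/7712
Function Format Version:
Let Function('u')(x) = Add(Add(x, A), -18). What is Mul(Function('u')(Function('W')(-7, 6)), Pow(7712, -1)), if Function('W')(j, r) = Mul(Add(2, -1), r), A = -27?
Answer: Rational(-39, 7712) ≈ -0.0050571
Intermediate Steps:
Function('W')(j, r) = r (Function('W')(j, r) = Mul(1, r) = r)
Function('u')(x) = Add(-45, x) (Function('u')(x) = Add(Add(x, -27), -18) = Add(Add(-27, x), -18) = Add(-45, x))
Mul(Function('u')(Function('W')(-7, 6)), Pow(7712, -1)) = Mul(Add(-45, 6), Pow(7712, -1)) = Mul(-39, Rational(1, 7712)) = Rational(-39, 7712)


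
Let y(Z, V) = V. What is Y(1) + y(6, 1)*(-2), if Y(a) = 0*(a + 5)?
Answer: -2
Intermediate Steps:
Y(a) = 0 (Y(a) = 0*(5 + a) = 0)
Y(1) + y(6, 1)*(-2) = 0 + 1*(-2) = 0 - 2 = -2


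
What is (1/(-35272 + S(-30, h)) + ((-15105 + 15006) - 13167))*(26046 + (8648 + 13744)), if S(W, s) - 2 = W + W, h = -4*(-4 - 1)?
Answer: -11351149368039/17665 ≈ -6.4258e+8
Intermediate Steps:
h = 20 (h = -4*(-5) = 20)
S(W, s) = 2 + 2*W (S(W, s) = 2 + (W + W) = 2 + 2*W)
(1/(-35272 + S(-30, h)) + ((-15105 + 15006) - 13167))*(26046 + (8648 + 13744)) = (1/(-35272 + (2 + 2*(-30))) + ((-15105 + 15006) - 13167))*(26046 + (8648 + 13744)) = (1/(-35272 + (2 - 60)) + (-99 - 13167))*(26046 + 22392) = (1/(-35272 - 58) - 13266)*48438 = (1/(-35330) - 13266)*48438 = (-1/35330 - 13266)*48438 = -468687781/35330*48438 = -11351149368039/17665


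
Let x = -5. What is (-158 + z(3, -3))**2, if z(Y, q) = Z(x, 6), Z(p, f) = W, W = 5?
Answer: 23409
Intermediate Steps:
Z(p, f) = 5
z(Y, q) = 5
(-158 + z(3, -3))**2 = (-158 + 5)**2 = (-153)**2 = 23409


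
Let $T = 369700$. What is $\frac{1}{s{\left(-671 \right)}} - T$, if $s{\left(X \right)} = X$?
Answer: $- \frac{248068701}{671} \approx -3.697 \cdot 10^{5}$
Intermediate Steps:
$\frac{1}{s{\left(-671 \right)}} - T = \frac{1}{-671} - 369700 = - \frac{1}{671} - 369700 = - \frac{248068701}{671}$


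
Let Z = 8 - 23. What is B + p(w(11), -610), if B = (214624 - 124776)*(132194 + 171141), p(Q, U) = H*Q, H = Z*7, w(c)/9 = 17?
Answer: 27254027015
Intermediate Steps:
w(c) = 153 (w(c) = 9*17 = 153)
Z = -15
H = -105 (H = -15*7 = -105)
p(Q, U) = -105*Q
B = 27254043080 (B = 89848*303335 = 27254043080)
B + p(w(11), -610) = 27254043080 - 105*153 = 27254043080 - 16065 = 27254027015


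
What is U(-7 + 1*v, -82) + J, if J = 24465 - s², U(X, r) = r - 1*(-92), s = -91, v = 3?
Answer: 16194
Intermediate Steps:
U(X, r) = 92 + r (U(X, r) = r + 92 = 92 + r)
J = 16184 (J = 24465 - 1*(-91)² = 24465 - 1*8281 = 24465 - 8281 = 16184)
U(-7 + 1*v, -82) + J = (92 - 82) + 16184 = 10 + 16184 = 16194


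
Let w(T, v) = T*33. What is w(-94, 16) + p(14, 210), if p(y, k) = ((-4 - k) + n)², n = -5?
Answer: 44859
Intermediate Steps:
w(T, v) = 33*T
p(y, k) = (-9 - k)² (p(y, k) = ((-4 - k) - 5)² = (-9 - k)²)
w(-94, 16) + p(14, 210) = 33*(-94) + (9 + 210)² = -3102 + 219² = -3102 + 47961 = 44859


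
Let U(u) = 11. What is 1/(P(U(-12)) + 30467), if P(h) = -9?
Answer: 1/30458 ≈ 3.2832e-5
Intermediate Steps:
1/(P(U(-12)) + 30467) = 1/(-9 + 30467) = 1/30458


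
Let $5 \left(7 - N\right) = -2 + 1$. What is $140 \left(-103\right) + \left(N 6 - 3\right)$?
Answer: $- \frac{71899}{5} \approx -14380.0$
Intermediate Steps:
$N = \frac{36}{5}$ ($N = 7 - \frac{-2 + 1}{5} = 7 - - \frac{1}{5} = 7 + \frac{1}{5} = \frac{36}{5} \approx 7.2$)
$140 \left(-103\right) + \left(N 6 - 3\right) = 140 \left(-103\right) + \left(\frac{36}{5} \cdot 6 - 3\right) = -14420 + \left(\frac{216}{5} - 3\right) = -14420 + \frac{201}{5} = - \frac{71899}{5}$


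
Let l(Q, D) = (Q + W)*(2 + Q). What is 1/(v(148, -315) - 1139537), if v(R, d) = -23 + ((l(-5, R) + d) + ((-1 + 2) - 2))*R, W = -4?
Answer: -1/1182332 ≈ -8.4579e-7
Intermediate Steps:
l(Q, D) = (-4 + Q)*(2 + Q) (l(Q, D) = (Q - 4)*(2 + Q) = (-4 + Q)*(2 + Q))
v(R, d) = -23 + R*(26 + d) (v(R, d) = -23 + (((-8 + (-5)² - 2*(-5)) + d) + ((-1 + 2) - 2))*R = -23 + (((-8 + 25 + 10) + d) + (1 - 2))*R = -23 + ((27 + d) - 1)*R = -23 + (26 + d)*R = -23 + R*(26 + d))
1/(v(148, -315) - 1139537) = 1/((-23 + 26*148 + 148*(-315)) - 1139537) = 1/((-23 + 3848 - 46620) - 1139537) = 1/(-42795 - 1139537) = 1/(-1182332) = -1/1182332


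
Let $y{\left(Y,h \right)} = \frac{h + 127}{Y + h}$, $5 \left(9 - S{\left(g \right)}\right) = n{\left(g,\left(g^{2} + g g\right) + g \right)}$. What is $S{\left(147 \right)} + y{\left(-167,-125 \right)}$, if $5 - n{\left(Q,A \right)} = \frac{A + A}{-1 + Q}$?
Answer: $\frac{18513}{146} \approx 126.8$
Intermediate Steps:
$n{\left(Q,A \right)} = 5 - \frac{2 A}{-1 + Q}$ ($n{\left(Q,A \right)} = 5 - \frac{A + A}{-1 + Q} = 5 - \frac{2 A}{-1 + Q}$)
$S{\left(g \right)} = 9 - \frac{-5 - 4 g^{2} + 3 g}{5 \left(-1 + g\right)}$ ($S{\left(g \right)} = 9 - \frac{\frac{1}{-1 + g} \left(-5 - 2 \left(\left(g^{2} + g g\right) + g\right) + 5 g\right)}{5} = 9 - \frac{\frac{1}{-1 + g} \left(-5 - 2 \left(\left(g^{2} + g^{2}\right) + g\right) + 5 g\right)}{5} = 9 - \frac{\frac{1}{-1 + g} \left(-5 - 2 \left(2 g^{2} + g\right) + 5 g\right)}{5} = 9 - \frac{\frac{1}{-1 + g} \left(-5 - 2 \left(g + 2 g^{2}\right) + 5 g\right)}{5} = 9 - \frac{\frac{1}{-1 + g} \left(-5 - \left(2 g + 4 g^{2}\right) + 5 g\right)}{5} = 9 - \frac{\frac{1}{-1 + g} \left(-5 - 4 g^{2} + 3 g\right)}{5} = 9 - \frac{-5 - 4 g^{2} + 3 g}{5 \left(-1 + g\right)}$)
$y{\left(Y,h \right)} = \frac{127 + h}{Y + h}$
$S{\left(147 \right)} + y{\left(-167,-125 \right)} = \frac{2 \left(-20 + 2 \cdot 147^{2} + 21 \cdot 147\right)}{5 \left(-1 + 147\right)} + \frac{127 - 125}{-167 - 125} = \frac{2 \left(-20 + 2 \cdot 21609 + 3087\right)}{5 \cdot 146} + \frac{1}{-292} \cdot 2 = \frac{2}{5} \cdot \frac{1}{146} \left(-20 + 43218 + 3087\right) - \frac{1}{146} = \frac{2}{5} \cdot \frac{1}{146} \cdot 46285 - \frac{1}{146} = \frac{9257}{73} - \frac{1}{146} = \frac{18513}{146}$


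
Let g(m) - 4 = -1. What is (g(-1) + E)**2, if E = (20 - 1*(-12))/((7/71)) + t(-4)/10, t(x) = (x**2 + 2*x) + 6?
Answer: 132572196/1225 ≈ 1.0822e+5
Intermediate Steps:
g(m) = 3 (g(m) = 4 - 1 = 3)
t(x) = 6 + x**2 + 2*x
E = 11409/35 (E = (20 - 1*(-12))/((7/71)) + (6 + (-4)**2 + 2*(-4))/10 = (20 + 12)/((7*(1/71))) + (6 + 16 - 8)*(1/10) = 32/(7/71) + 14*(1/10) = 32*(71/7) + 7/5 = 2272/7 + 7/5 = 11409/35 ≈ 325.97)
(g(-1) + E)**2 = (3 + 11409/35)**2 = (11514/35)**2 = 132572196/1225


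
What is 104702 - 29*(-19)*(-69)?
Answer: 66683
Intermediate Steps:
104702 - 29*(-19)*(-69) = 104702 + 551*(-69) = 104702 - 38019 = 66683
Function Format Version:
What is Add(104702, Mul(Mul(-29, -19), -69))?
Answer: 66683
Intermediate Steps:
Add(104702, Mul(Mul(-29, -19), -69)) = Add(104702, Mul(551, -69)) = Add(104702, -38019) = 66683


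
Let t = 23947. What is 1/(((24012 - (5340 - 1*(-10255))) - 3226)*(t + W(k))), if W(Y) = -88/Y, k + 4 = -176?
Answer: 45/5594013667 ≈ 8.0443e-9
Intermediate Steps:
k = -180 (k = -4 - 176 = -180)
1/(((24012 - (5340 - 1*(-10255))) - 3226)*(t + W(k))) = 1/(((24012 - (5340 - 1*(-10255))) - 3226)*(23947 - 88/(-180))) = 1/(((24012 - (5340 + 10255)) - 3226)*(23947 - 88*(-1/180))) = 1/(((24012 - 1*15595) - 3226)*(23947 + 22/45)) = 1/(((24012 - 15595) - 3226)*(1077637/45)) = 1/((8417 - 3226)*(1077637/45)) = 1/(5191*(1077637/45)) = 1/(5594013667/45) = 45/5594013667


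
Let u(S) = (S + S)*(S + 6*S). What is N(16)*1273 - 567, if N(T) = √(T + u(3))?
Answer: -567 + 1273*√142 ≈ 14603.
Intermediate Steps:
u(S) = 14*S² (u(S) = (2*S)*(7*S) = 14*S²)
N(T) = √(126 + T) (N(T) = √(T + 14*3²) = √(T + 14*9) = √(T + 126) = √(126 + T))
N(16)*1273 - 567 = √(126 + 16)*1273 - 567 = √142*1273 - 567 = 1273*√142 - 567 = -567 + 1273*√142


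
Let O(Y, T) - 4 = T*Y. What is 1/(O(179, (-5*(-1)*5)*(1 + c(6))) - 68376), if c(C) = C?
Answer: -1/37047 ≈ -2.6993e-5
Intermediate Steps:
O(Y, T) = 4 + T*Y
1/(O(179, (-5*(-1)*5)*(1 + c(6))) - 68376) = 1/((4 + ((-5*(-1)*5)*(1 + 6))*179) - 68376) = 1/((4 + ((5*5)*7)*179) - 68376) = 1/((4 + (25*7)*179) - 68376) = 1/((4 + 175*179) - 68376) = 1/((4 + 31325) - 68376) = 1/(31329 - 68376) = 1/(-37047) = -1/37047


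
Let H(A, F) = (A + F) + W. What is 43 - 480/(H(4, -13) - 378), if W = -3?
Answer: 575/13 ≈ 44.231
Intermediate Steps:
H(A, F) = -3 + A + F (H(A, F) = (A + F) - 3 = -3 + A + F)
43 - 480/(H(4, -13) - 378) = 43 - 480/((-3 + 4 - 13) - 378) = 43 - 480/(-12 - 378) = 43 - 480/(-390) = 43 - 480*(-1/390) = 43 + 16/13 = 575/13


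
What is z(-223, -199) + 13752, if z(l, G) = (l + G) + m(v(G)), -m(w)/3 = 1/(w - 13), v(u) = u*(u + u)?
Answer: 1055589367/79189 ≈ 13330.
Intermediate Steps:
v(u) = 2*u² (v(u) = u*(2*u) = 2*u²)
m(w) = -3/(-13 + w) (m(w) = -3/(w - 13) = -3/(-13 + w))
z(l, G) = G + l - 3/(-13 + 2*G²) (z(l, G) = (l + G) - 3/(-13 + 2*G²) = (G + l) - 3/(-13 + 2*G²) = G + l - 3/(-13 + 2*G²))
z(-223, -199) + 13752 = (-3 + (-13 + 2*(-199)²)*(-199 - 223))/(-13 + 2*(-199)²) + 13752 = (-3 + (-13 + 2*39601)*(-422))/(-13 + 2*39601) + 13752 = (-3 + (-13 + 79202)*(-422))/(-13 + 79202) + 13752 = (-3 + 79189*(-422))/79189 + 13752 = (-3 - 33417758)/79189 + 13752 = (1/79189)*(-33417761) + 13752 = -33417761/79189 + 13752 = 1055589367/79189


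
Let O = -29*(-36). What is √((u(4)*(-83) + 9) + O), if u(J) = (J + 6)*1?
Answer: √223 ≈ 14.933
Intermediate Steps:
u(J) = 6 + J (u(J) = (6 + J)*1 = 6 + J)
O = 1044
√((u(4)*(-83) + 9) + O) = √(((6 + 4)*(-83) + 9) + 1044) = √((10*(-83) + 9) + 1044) = √((-830 + 9) + 1044) = √(-821 + 1044) = √223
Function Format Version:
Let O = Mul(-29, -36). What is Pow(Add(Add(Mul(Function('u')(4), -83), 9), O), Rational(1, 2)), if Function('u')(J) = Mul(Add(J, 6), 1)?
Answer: Pow(223, Rational(1, 2)) ≈ 14.933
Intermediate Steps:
Function('u')(J) = Add(6, J) (Function('u')(J) = Mul(Add(6, J), 1) = Add(6, J))
O = 1044
Pow(Add(Add(Mul(Function('u')(4), -83), 9), O), Rational(1, 2)) = Pow(Add(Add(Mul(Add(6, 4), -83), 9), 1044), Rational(1, 2)) = Pow(Add(Add(Mul(10, -83), 9), 1044), Rational(1, 2)) = Pow(Add(Add(-830, 9), 1044), Rational(1, 2)) = Pow(Add(-821, 1044), Rational(1, 2)) = Pow(223, Rational(1, 2))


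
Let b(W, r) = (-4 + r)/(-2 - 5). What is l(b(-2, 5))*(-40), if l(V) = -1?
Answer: 40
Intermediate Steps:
b(W, r) = 4/7 - r/7 (b(W, r) = (-4 + r)/(-7) = (-4 + r)*(-⅐) = 4/7 - r/7)
l(b(-2, 5))*(-40) = -1*(-40) = 40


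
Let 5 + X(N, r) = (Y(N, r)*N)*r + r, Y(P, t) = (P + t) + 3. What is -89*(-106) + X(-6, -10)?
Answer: 8639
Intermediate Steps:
Y(P, t) = 3 + P + t
X(N, r) = -5 + r + N*r*(3 + N + r) (X(N, r) = -5 + (((3 + N + r)*N)*r + r) = -5 + ((N*(3 + N + r))*r + r) = -5 + (N*r*(3 + N + r) + r) = -5 + (r + N*r*(3 + N + r)) = -5 + r + N*r*(3 + N + r))
-89*(-106) + X(-6, -10) = -89*(-106) + (-5 - 10 - 6*(-10)*(3 - 6 - 10)) = 9434 + (-5 - 10 - 6*(-10)*(-13)) = 9434 + (-5 - 10 - 780) = 9434 - 795 = 8639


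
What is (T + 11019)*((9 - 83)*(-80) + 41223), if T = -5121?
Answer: 278049414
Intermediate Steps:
(T + 11019)*((9 - 83)*(-80) + 41223) = (-5121 + 11019)*((9 - 83)*(-80) + 41223) = 5898*(-74*(-80) + 41223) = 5898*(5920 + 41223) = 5898*47143 = 278049414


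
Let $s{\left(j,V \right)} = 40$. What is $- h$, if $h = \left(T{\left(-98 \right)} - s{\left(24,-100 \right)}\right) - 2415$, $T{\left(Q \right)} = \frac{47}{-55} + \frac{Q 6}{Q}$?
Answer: $\frac{134742}{55} \approx 2449.9$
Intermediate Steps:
$T{\left(Q \right)} = \frac{283}{55}$ ($T{\left(Q \right)} = 47 \left(- \frac{1}{55}\right) + \frac{6 Q}{Q} = - \frac{47}{55} + 6 = \frac{283}{55}$)
$h = - \frac{134742}{55}$ ($h = \left(\frac{283}{55} - 40\right) - 2415 = - \frac{1917}{55} - 2415 = - \frac{134742}{55} \approx -2449.9$)
$- h = \left(-1\right) \left(- \frac{134742}{55}\right) = \frac{134742}{55}$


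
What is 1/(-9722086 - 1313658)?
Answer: -1/11035744 ≈ -9.0615e-8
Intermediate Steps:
1/(-9722086 - 1313658) = 1/(-11035744) = -1/11035744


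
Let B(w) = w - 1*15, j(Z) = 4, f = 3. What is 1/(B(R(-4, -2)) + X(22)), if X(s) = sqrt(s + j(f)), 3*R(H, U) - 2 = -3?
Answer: -69/941 - 9*sqrt(26)/1882 ≈ -0.097710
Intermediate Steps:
R(H, U) = -1/3 (R(H, U) = 2/3 + (1/3)*(-3) = 2/3 - 1 = -1/3)
X(s) = sqrt(4 + s) (X(s) = sqrt(s + 4) = sqrt(4 + s))
B(w) = -15 + w (B(w) = w - 15 = -15 + w)
1/(B(R(-4, -2)) + X(22)) = 1/((-15 - 1/3) + sqrt(4 + 22)) = 1/(-46/3 + sqrt(26))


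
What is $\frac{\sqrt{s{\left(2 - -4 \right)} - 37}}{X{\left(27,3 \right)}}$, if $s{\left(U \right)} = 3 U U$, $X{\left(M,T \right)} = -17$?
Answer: $- \frac{\sqrt{71}}{17} \approx -0.49566$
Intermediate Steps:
$s{\left(U \right)} = 3 U^{2}$
$\frac{\sqrt{s{\left(2 - -4 \right)} - 37}}{X{\left(27,3 \right)}} = \frac{\sqrt{3 \left(2 - -4\right)^{2} - 37}}{-17} = \sqrt{3 \left(2 + 4\right)^{2} - 37} \left(- \frac{1}{17}\right) = \sqrt{3 \cdot 6^{2} - 37} \left(- \frac{1}{17}\right) = \sqrt{3 \cdot 36 - 37} \left(- \frac{1}{17}\right) = \sqrt{108 - 37} \left(- \frac{1}{17}\right) = \sqrt{71} \left(- \frac{1}{17}\right) = - \frac{\sqrt{71}}{17}$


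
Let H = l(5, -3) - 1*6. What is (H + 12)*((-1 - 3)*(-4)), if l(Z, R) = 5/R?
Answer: 208/3 ≈ 69.333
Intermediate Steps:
H = -23/3 (H = 5/(-3) - 1*6 = 5*(-⅓) - 6 = -5/3 - 6 = -23/3 ≈ -7.6667)
(H + 12)*((-1 - 3)*(-4)) = (-23/3 + 12)*((-1 - 3)*(-4)) = 13*(-4*(-4))/3 = (13/3)*16 = 208/3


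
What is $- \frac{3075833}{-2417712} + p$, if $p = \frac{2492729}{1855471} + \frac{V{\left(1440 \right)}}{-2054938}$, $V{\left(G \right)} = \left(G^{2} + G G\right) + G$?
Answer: $\frac{2750747926940751739}{4609220285337107088} \approx 0.59679$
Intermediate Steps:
$V{\left(G \right)} = G + 2 G^{2}$ ($V{\left(G \right)} = \left(G^{2} + G^{2}\right) + G = 2 G^{2} + G = G + 2 G^{2}$)
$p = - \frac{1287638831819}{1906438932899}$ ($p = \frac{2492729}{1855471} + \frac{1440 \left(1 + 2 \cdot 1440\right)}{-2054938} = 2492729 \cdot \frac{1}{1855471} + 1440 \left(1 + 2880\right) \left(- \frac{1}{2054938}\right) = \frac{2492729}{1855471} + 1440 \cdot 2881 \left(- \frac{1}{2054938}\right) = \frac{2492729}{1855471} + 4148640 \left(- \frac{1}{2054938}\right) = \frac{2492729}{1855471} - \frac{2074320}{1027469} = - \frac{1287638831819}{1906438932899} \approx -0.67542$)
$- \frac{3075833}{-2417712} + p = - \frac{3075833}{-2417712} - \frac{1287638831819}{1906438932899} = \left(-3075833\right) \left(- \frac{1}{2417712}\right) - \frac{1287638831819}{1906438932899} = \frac{3075833}{2417712} - \frac{1287638831819}{1906438932899} = \frac{2750747926940751739}{4609220285337107088}$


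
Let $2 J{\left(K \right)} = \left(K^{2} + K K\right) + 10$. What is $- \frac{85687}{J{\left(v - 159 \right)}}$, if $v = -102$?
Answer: $- \frac{85687}{68126} \approx -1.2578$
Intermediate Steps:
$J{\left(K \right)} = 5 + K^{2}$ ($J{\left(K \right)} = \frac{\left(K^{2} + K K\right) + 10}{2} = \frac{\left(K^{2} + K^{2}\right) + 10}{2} = \frac{2 K^{2} + 10}{2} = \frac{10 + 2 K^{2}}{2} = 5 + K^{2}$)
$- \frac{85687}{J{\left(v - 159 \right)}} = - \frac{85687}{5 + \left(-102 - 159\right)^{2}} = - \frac{85687}{5 + \left(-261\right)^{2}} = - \frac{85687}{5 + 68121} = - \frac{85687}{68126}$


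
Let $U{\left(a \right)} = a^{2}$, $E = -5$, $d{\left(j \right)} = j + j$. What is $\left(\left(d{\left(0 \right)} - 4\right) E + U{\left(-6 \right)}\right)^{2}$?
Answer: $3136$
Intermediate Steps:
$d{\left(j \right)} = 2 j$
$\left(\left(d{\left(0 \right)} - 4\right) E + U{\left(-6 \right)}\right)^{2} = \left(\left(2 \cdot 0 - 4\right) \left(-5\right) + \left(-6\right)^{2}\right)^{2} = \left(\left(0 - 4\right) \left(-5\right) + 36\right)^{2} = \left(\left(-4\right) \left(-5\right) + 36\right)^{2} = \left(20 + 36\right)^{2} = 56^{2} = 3136$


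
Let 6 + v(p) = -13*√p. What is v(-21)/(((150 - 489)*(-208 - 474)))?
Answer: -1/38533 - 13*I*√21/231198 ≈ -2.5952e-5 - 0.00025767*I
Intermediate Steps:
v(p) = -6 - 13*√p
v(-21)/(((150 - 489)*(-208 - 474))) = (-6 - 13*I*√21)/(((150 - 489)*(-208 - 474))) = (-6 - 13*I*√21)/((-339*(-682))) = (-6 - 13*I*√21)/231198 = (-6 - 13*I*√21)*(1/231198) = -1/38533 - 13*I*√21/231198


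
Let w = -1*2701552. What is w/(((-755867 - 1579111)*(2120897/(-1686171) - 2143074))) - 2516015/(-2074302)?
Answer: 168486193476274539401911/138906724982481757655406 ≈ 1.2129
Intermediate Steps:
w = -2701552
w/(((-755867 - 1579111)*(2120897/(-1686171) - 2143074))) - 2516015/(-2074302) = -2701552*1/((-755867 - 1579111)*(2120897/(-1686171) - 2143074)) - 2516015/(-2074302) = -2701552*(-1/(2334978*(2120897*(-1/1686171) - 2143074))) - 2516015*(-1/2074302) = -2701552*(-1/(2334978*(-2120897/1686171 - 2143074))) + 2516015/2074302 = -2701552/((-2334978*(-3613591350551/1686171))) + 2516015/2074302 = -2701552/2812552101508957626/562057 + 2516015/2074302 = -2701552*562057/2812552101508957626 + 2516015/2074302 = -108459015176/200896578679211259 + 2516015/2074302 = 168486193476274539401911/138906724982481757655406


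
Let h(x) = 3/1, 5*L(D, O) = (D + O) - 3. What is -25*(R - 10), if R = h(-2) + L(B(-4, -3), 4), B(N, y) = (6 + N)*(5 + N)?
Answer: 160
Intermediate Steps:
B(N, y) = (5 + N)*(6 + N)
L(D, O) = -⅗ + D/5 + O/5 (L(D, O) = ((D + O) - 3)/5 = (-3 + D + O)/5 = -⅗ + D/5 + O/5)
h(x) = 3 (h(x) = 3*1 = 3)
R = 18/5 (R = 3 + (-⅗ + (30 + (-4)² + 11*(-4))/5 + (⅕)*4) = 3 + (-⅗ + (30 + 16 - 44)/5 + ⅘) = 3 + (-⅗ + (⅕)*2 + ⅘) = 3 + (-⅗ + ⅖ + ⅘) = 3 + ⅗ = 18/5 ≈ 3.6000)
-25*(R - 10) = -25*(18/5 - 10) = -25*(-32)/5 = -1*(-160) = 160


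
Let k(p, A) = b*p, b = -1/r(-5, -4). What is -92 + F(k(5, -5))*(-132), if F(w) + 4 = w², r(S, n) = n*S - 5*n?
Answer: 6943/16 ≈ 433.94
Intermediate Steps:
r(S, n) = -5*n + S*n (r(S, n) = S*n - 5*n = -5*n + S*n)
b = -1/40 (b = -1/((-4*(-5 - 5))) = -1/((-4*(-10))) = -1/40 ≈ -0.025000)
k(p, A) = -p/40
F(w) = -4 + w²
-92 + F(k(5, -5))*(-132) = -92 + (-4 + (-1/40*5)²)*(-132) = -92 + (-4 + (-⅛)²)*(-132) = -92 + (-4 + 1/64)*(-132) = -92 - 255/64*(-132) = -92 + 8415/16 = 6943/16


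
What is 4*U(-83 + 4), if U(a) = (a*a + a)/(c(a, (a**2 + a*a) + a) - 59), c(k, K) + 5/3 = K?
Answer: 73944/37027 ≈ 1.9970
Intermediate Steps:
c(k, K) = -5/3 + K
U(a) = (a + a**2)/(-182/3 + a + 2*a**2) (U(a) = (a*a + a)/((-5/3 + ((a**2 + a*a) + a)) - 59) = (a**2 + a)/((-5/3 + ((a**2 + a**2) + a)) - 59) = (a + a**2)/((-5/3 + (2*a**2 + a)) - 59) = (a + a**2)/((-5/3 + (a + 2*a**2)) - 59) = (a + a**2)/((-5/3 + a + 2*a**2) - 59) = (a + a**2)/(-182/3 + a + 2*a**2))
4*U(-83 + 4) = 4*(3*(-83 + 4)*(1 + (-83 + 4))/(-182 + 3*(-83 + 4)*(1 + 2*(-83 + 4)))) = 4*(3*(-79)*(1 - 79)/(-182 + 3*(-79)*(1 + 2*(-79)))) = 4*(3*(-79)*(-78)/(-182 + 3*(-79)*(1 - 158))) = 4*(3*(-79)*(-78)/(-182 + 3*(-79)*(-157))) = 4*(3*(-79)*(-78)/(-182 + 37209)) = 4*(3*(-79)*(-78)/37027) = 4*(3*(-79)*(1/37027)*(-78)) = 4*(18486/37027) = 73944/37027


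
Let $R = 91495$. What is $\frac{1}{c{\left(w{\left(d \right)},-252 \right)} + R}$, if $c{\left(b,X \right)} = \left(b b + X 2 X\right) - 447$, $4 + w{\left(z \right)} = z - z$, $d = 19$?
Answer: $\frac{1}{218072} \approx 4.5856 \cdot 10^{-6}$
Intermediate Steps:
$w{\left(z \right)} = -4$ ($w{\left(z \right)} = -4 + \left(z - z\right) = -4 + 0 = -4$)
$c{\left(b,X \right)} = -447 + b^{2} + 2 X^{2}$ ($c{\left(b,X \right)} = \left(b^{2} + 2 X X\right) - 447 = \left(b^{2} + 2 X^{2}\right) - 447 = -447 + b^{2} + 2 X^{2}$)
$\frac{1}{c{\left(w{\left(d \right)},-252 \right)} + R} = \frac{1}{\left(-447 + \left(-4\right)^{2} + 2 \left(-252\right)^{2}\right) + 91495} = \frac{1}{\left(-447 + 16 + 2 \cdot 63504\right) + 91495} = \frac{1}{\left(-447 + 16 + 127008\right) + 91495} = \frac{1}{126577 + 91495} = \frac{1}{218072}$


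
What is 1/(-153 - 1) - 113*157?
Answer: -2732115/154 ≈ -17741.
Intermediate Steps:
1/(-153 - 1) - 113*157 = 1/(-154) - 17741 = -1/154 - 17741 = -2732115/154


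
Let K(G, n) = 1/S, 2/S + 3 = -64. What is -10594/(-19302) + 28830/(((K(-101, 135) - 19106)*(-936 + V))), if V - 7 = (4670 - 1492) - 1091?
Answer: 39040679449/71300111397 ≈ 0.54755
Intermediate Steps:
S = -2/67 (S = 2/(-3 - 64) = 2/(-67) = 2*(-1/67) = -2/67 ≈ -0.029851)
K(G, n) = -67/2 (K(G, n) = 1/(-2/67) = -67/2)
V = 2094 (V = 7 + ((4670 - 1492) - 1091) = 7 + (3178 - 1091) = 7 + 2087 = 2094)
-10594/(-19302) + 28830/(((K(-101, 135) - 19106)*(-936 + V))) = -10594/(-19302) + 28830/(((-67/2 - 19106)*(-936 + 2094))) = -10594*(-1/19302) + 28830/((-38279/2*1158)) = 5297/9651 + 28830/(-22163541) = 5297/9651 + 28830*(-1/22163541) = 5297/9651 - 9610/7387847 = 39040679449/71300111397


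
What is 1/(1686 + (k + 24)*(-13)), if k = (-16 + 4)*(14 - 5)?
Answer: 1/2778 ≈ 0.00035997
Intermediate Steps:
k = -108 (k = -12*9 = -108)
1/(1686 + (k + 24)*(-13)) = 1/(1686 + (-108 + 24)*(-13)) = 1/(1686 - 84*(-13)) = 1/(1686 + 1092) = 1/2778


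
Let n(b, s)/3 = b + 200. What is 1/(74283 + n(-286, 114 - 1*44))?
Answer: 1/74025 ≈ 1.3509e-5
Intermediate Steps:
n(b, s) = 600 + 3*b (n(b, s) = 3*(b + 200) = 3*(200 + b) = 600 + 3*b)
1/(74283 + n(-286, 114 - 1*44)) = 1/(74283 + (600 + 3*(-286))) = 1/(74283 + (600 - 858)) = 1/(74283 - 258) = 1/74025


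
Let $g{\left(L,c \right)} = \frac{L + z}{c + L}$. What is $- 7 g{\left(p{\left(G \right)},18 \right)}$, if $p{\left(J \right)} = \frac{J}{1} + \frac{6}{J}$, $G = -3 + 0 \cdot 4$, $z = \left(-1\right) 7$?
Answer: $\frac{84}{13} \approx 6.4615$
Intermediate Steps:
$z = -7$
$G = -3$ ($G = -3 + 0 = -3$)
$p{\left(J \right)} = J + \frac{6}{J}$ ($p{\left(J \right)} = J 1 + \frac{6}{J} = J + \frac{6}{J}$)
$g{\left(L,c \right)} = \frac{-7 + L}{L + c}$ ($g{\left(L,c \right)} = \frac{L - 7}{c + L} = \frac{-7 + L}{L + c}$)
$- 7 g{\left(p{\left(G \right)},18 \right)} = - 7 \frac{-7 - \left(3 - \frac{6}{-3}\right)}{\left(-3 + \frac{6}{-3}\right) + 18} = - 7 \frac{-7 + \left(-3 + 6 \left(- \frac{1}{3}\right)\right)}{\left(-3 + 6 \left(- \frac{1}{3}\right)\right) + 18} = - 7 \frac{-7 - 5}{\left(-3 - 2\right) + 18} = - 7 \frac{-7 - 5}{-5 + 18} = - 7 \cdot \frac{1}{13} \left(-12\right) = \left(-7\right) \left(- \frac{12}{13}\right) = \frac{84}{13}$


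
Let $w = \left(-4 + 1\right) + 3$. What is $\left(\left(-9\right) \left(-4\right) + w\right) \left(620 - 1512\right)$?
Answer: $-32112$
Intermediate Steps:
$w = 0$ ($w = -3 + 3 = 0$)
$\left(\left(-9\right) \left(-4\right) + w\right) \left(620 - 1512\right) = \left(\left(-9\right) \left(-4\right) + 0\right) \left(620 - 1512\right) = \left(36 + 0\right) \left(-892\right) = 36 \left(-892\right) = -32112$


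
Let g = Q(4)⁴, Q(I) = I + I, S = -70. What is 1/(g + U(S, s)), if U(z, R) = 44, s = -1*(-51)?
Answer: 1/4140 ≈ 0.00024155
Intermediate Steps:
s = 51
Q(I) = 2*I
g = 4096 (g = (2*4)⁴ = 8⁴ = 4096)
1/(g + U(S, s)) = 1/(4096 + 44) = 1/4140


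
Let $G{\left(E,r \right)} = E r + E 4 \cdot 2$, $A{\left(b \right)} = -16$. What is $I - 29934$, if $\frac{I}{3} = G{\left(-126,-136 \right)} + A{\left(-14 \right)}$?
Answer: $18402$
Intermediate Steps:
$G{\left(E,r \right)} = 8 E + E r$ ($G{\left(E,r \right)} = E r + 4 E 2 = E r + 8 E = 8 E + E r$)
$I = 48336$ ($I = 3 \left(- 126 \left(8 - 136\right) - 16\right) = 3 \left(\left(-126\right) \left(-128\right) - 16\right) = 3 \left(16128 - 16\right) = 3 \cdot 16112 = 48336$)
$I - 29934 = 48336 - 29934 = 18402$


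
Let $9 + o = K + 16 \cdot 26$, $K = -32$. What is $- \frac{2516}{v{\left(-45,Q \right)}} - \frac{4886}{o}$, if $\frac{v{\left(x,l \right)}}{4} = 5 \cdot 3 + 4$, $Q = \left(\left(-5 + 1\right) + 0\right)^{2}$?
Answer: $- \frac{328709}{7125} \approx -46.135$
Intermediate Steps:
$Q = 16$ ($Q = \left(-4 + 0\right)^{2} = \left(-4\right)^{2} = 16$)
$v{\left(x,l \right)} = 76$ ($v{\left(x,l \right)} = 4 \left(5 \cdot 3 + 4\right) = 4 \left(15 + 4\right) = 4 \cdot 19 = 76$)
$o = 375$ ($o = -9 + \left(-32 + 16 \cdot 26\right) = -9 + \left(-32 + 416\right) = -9 + 384 = 375$)
$- \frac{2516}{v{\left(-45,Q \right)}} - \frac{4886}{o} = - \frac{2516}{76} - \frac{4886}{375} = \left(-2516\right) \frac{1}{76} - \frac{4886}{375} = - \frac{629}{19} - \frac{4886}{375} = - \frac{328709}{7125}$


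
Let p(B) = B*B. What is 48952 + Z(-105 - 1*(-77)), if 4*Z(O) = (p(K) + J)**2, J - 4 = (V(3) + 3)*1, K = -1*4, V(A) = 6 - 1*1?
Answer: 49148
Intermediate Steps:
V(A) = 5 (V(A) = 6 - 1 = 5)
K = -4
J = 12 (J = 4 + (5 + 3)*1 = 4 + 8*1 = 4 + 8 = 12)
p(B) = B**2
Z(O) = 196 (Z(O) = ((-4)**2 + 12)**2/4 = (16 + 12)**2/4 = (1/4)*28**2 = (1/4)*784 = 196)
48952 + Z(-105 - 1*(-77)) = 48952 + 196 = 49148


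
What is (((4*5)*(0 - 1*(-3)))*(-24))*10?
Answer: -14400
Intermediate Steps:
(((4*5)*(0 - 1*(-3)))*(-24))*10 = ((20*(0 + 3))*(-24))*10 = ((20*3)*(-24))*10 = (60*(-24))*10 = -1440*10 = -14400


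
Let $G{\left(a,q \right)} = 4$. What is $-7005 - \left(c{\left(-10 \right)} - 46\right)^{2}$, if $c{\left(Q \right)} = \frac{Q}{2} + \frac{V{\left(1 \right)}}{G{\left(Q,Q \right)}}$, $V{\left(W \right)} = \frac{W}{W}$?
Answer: $- \frac{153289}{16} \approx -9580.6$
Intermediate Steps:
$V{\left(W \right)} = 1$
$c{\left(Q \right)} = \frac{1}{4} + \frac{Q}{2}$ ($c{\left(Q \right)} = \frac{Q}{2} + 1 \cdot \frac{1}{4} = Q \frac{1}{2} + 1 \cdot \frac{1}{4} = \frac{Q}{2} + \frac{1}{4} = \frac{1}{4} + \frac{Q}{2}$)
$-7005 - \left(c{\left(-10 \right)} - 46\right)^{2} = -7005 - \left(\left(\frac{1}{4} + \frac{1}{2} \left(-10\right)\right) - 46\right)^{2} = -7005 - \left(\left(\frac{1}{4} - 5\right) - 46\right)^{2} = -7005 - \left(- \frac{19}{4} - 46\right)^{2} = -7005 - \left(- \frac{203}{4}\right)^{2} = -7005 - \frac{41209}{16} = - \frac{153289}{16}$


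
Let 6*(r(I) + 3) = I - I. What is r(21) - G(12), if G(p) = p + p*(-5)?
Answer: 45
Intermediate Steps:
r(I) = -3 (r(I) = -3 + (I - I)/6 = -3 + (⅙)*0 = -3 + 0 = -3)
G(p) = -4*p (G(p) = p - 5*p = -4*p)
r(21) - G(12) = -3 - (-4)*12 = -3 - 1*(-48) = -3 + 48 = 45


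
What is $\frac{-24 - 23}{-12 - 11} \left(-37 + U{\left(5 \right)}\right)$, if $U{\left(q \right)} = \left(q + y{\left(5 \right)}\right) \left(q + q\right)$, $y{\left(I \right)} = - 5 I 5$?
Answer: $- \frac{58139}{23} \approx -2527.8$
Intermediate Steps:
$y{\left(I \right)} = - 25 I$
$U{\left(q \right)} = 2 q \left(-125 + q\right)$ ($U{\left(q \right)} = \left(q - 125\right) \left(q + q\right) = \left(q - 125\right) 2 q = \left(-125 + q\right) 2 q = 2 q \left(-125 + q\right)$)
$\frac{-24 - 23}{-12 - 11} \left(-37 + U{\left(5 \right)}\right) = \frac{-24 - 23}{-12 - 11} \left(-37 + 2 \cdot 5 \left(-125 + 5\right)\right) = - \frac{47}{-23} \left(-37 + 2 \cdot 5 \left(-120\right)\right) = \left(-47\right) \left(- \frac{1}{23}\right) \left(-37 - 1200\right) = \frac{47}{23} \left(-1237\right) = - \frac{58139}{23}$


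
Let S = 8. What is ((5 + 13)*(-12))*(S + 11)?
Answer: -4104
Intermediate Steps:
((5 + 13)*(-12))*(S + 11) = ((5 + 13)*(-12))*(8 + 11) = (18*(-12))*19 = -216*19 = -4104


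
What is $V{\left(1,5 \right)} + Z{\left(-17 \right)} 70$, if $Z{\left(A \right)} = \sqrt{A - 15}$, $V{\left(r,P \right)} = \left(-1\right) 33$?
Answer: $-33 + 280 i \sqrt{2} \approx -33.0 + 395.98 i$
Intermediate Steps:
$V{\left(r,P \right)} = -33$
$Z{\left(A \right)} = \sqrt{-15 + A}$
$V{\left(1,5 \right)} + Z{\left(-17 \right)} 70 = -33 + \sqrt{-15 - 17} \cdot 70 = -33 + \sqrt{-32} \cdot 70 = -33 + 4 i \sqrt{2} \cdot 70 = -33 + 280 i \sqrt{2}$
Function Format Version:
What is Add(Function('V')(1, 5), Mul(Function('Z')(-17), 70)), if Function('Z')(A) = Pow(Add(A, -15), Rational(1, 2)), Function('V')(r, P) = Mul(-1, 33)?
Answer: Add(-33, Mul(280, I, Pow(2, Rational(1, 2)))) ≈ Add(-33.000, Mul(395.98, I))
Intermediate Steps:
Function('V')(r, P) = -33
Function('Z')(A) = Pow(Add(-15, A), Rational(1, 2))
Add(Function('V')(1, 5), Mul(Function('Z')(-17), 70)) = Add(-33, Mul(Pow(Add(-15, -17), Rational(1, 2)), 70)) = Add(-33, Mul(Pow(-32, Rational(1, 2)), 70)) = Add(-33, Mul(Mul(4, I, Pow(2, Rational(1, 2))), 70)) = Add(-33, Mul(280, I, Pow(2, Rational(1, 2))))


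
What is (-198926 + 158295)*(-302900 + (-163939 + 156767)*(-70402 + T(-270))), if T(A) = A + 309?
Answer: -20491860318216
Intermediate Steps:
T(A) = 309 + A
(-198926 + 158295)*(-302900 + (-163939 + 156767)*(-70402 + T(-270))) = (-198926 + 158295)*(-302900 + (-163939 + 156767)*(-70402 + (309 - 270))) = -40631*(-302900 - 7172*(-70402 + 39)) = -40631*(-302900 - 7172*(-70363)) = -40631*(-302900 + 504643436) = -40631*504340536 = -20491860318216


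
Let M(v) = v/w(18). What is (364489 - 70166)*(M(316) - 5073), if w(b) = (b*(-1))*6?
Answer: -40336967150/27 ≈ -1.4940e+9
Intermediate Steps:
w(b) = -6*b (w(b) = -b*6 = -6*b)
M(v) = -v/108 (M(v) = v/((-6*18)) = v/(-108) = v*(-1/108) = -v/108)
(364489 - 70166)*(M(316) - 5073) = (364489 - 70166)*(-1/108*316 - 5073) = 294323*(-79/27 - 5073) = 294323*(-137050/27) = -40336967150/27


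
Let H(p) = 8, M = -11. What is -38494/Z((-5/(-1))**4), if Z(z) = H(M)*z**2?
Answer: -19247/1562500 ≈ -0.012318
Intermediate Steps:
Z(z) = 8*z**2
-38494/Z((-5/(-1))**4) = -38494/(8*((-5/(-1))**4)**2) = -38494/(8*((-5*(-1))**4)**2) = -38494/(8*(5**4)**2) = -38494/(8*625**2) = -38494/(8*390625) = -38494/3125000 = -38494*1/3125000 = -19247/1562500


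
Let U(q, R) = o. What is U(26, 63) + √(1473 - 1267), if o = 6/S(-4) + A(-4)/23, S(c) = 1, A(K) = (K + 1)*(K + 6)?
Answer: 132/23 + √206 ≈ 20.092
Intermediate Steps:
A(K) = (1 + K)*(6 + K)
o = 132/23 (o = 6/1 + (6 + (-4)² + 7*(-4))/23 = 6*1 + (6 + 16 - 28)*(1/23) = 6 - 6*1/23 = 6 - 6/23 = 132/23 ≈ 5.7391)
U(q, R) = 132/23
U(26, 63) + √(1473 - 1267) = 132/23 + √(1473 - 1267) = 132/23 + √206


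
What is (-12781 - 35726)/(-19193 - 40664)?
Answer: 48507/59857 ≈ 0.81038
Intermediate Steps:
(-12781 - 35726)/(-19193 - 40664) = -48507/(-59857) = -48507*(-1/59857) = 48507/59857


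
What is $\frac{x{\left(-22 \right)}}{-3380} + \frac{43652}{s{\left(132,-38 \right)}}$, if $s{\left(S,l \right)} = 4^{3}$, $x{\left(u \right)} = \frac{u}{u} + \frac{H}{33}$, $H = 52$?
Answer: $\frac{60861733}{89232} \approx 682.06$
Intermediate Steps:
$x{\left(u \right)} = \frac{85}{33}$ ($x{\left(u \right)} = \frac{u}{u} + \frac{52}{33} = 1 + 52 \cdot \frac{1}{33} = 1 + \frac{52}{33} = \frac{85}{33}$)
$s{\left(S,l \right)} = 64$
$\frac{x{\left(-22 \right)}}{-3380} + \frac{43652}{s{\left(132,-38 \right)}} = \frac{85}{33 \left(-3380\right)} + \frac{43652}{64} = \frac{85}{33} \left(- \frac{1}{3380}\right) + 43652 \cdot \frac{1}{64} = - \frac{17}{22308} + \frac{10913}{16} = \frac{60861733}{89232}$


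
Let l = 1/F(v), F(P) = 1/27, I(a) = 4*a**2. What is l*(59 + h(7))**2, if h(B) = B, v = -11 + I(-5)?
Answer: 117612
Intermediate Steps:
v = 89 (v = -11 + 4*(-5)**2 = -11 + 4*25 = -11 + 100 = 89)
F(P) = 1/27
l = 27 (l = 1/(1/27) = 27)
l*(59 + h(7))**2 = 27*(59 + 7)**2 = 27*66**2 = 27*4356 = 117612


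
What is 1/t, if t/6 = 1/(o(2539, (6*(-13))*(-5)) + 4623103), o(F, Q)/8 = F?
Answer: 1547805/2 ≈ 7.7390e+5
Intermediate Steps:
o(F, Q) = 8*F
t = 2/1547805 (t = 6/(8*2539 + 4623103) = 6/(20312 + 4623103) = 6/4643415 = 6*(1/4643415) = 2/1547805 ≈ 1.2922e-6)
1/t = 1/(2/1547805) = 1547805/2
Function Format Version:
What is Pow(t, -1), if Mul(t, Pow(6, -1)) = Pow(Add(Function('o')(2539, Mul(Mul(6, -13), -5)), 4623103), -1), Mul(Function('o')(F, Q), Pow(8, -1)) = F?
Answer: Rational(1547805, 2) ≈ 7.7390e+5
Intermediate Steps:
Function('o')(F, Q) = Mul(8, F)
t = Rational(2, 1547805) (t = Mul(6, Pow(Add(Mul(8, 2539), 4623103), -1)) = Mul(6, Pow(Add(20312, 4623103), -1)) = Mul(6, Pow(4643415, -1)) = Mul(6, Rational(1, 4643415)) = Rational(2, 1547805) ≈ 1.2922e-6)
Pow(t, -1) = Pow(Rational(2, 1547805), -1) = Rational(1547805, 2)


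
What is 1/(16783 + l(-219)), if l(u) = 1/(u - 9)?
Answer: 228/3826523 ≈ 5.9584e-5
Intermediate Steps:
l(u) = 1/(-9 + u)
1/(16783 + l(-219)) = 1/(16783 + 1/(-9 - 219)) = 1/(16783 + 1/(-228)) = 1/(16783 - 1/228) = 1/(3826523/228) = 228/3826523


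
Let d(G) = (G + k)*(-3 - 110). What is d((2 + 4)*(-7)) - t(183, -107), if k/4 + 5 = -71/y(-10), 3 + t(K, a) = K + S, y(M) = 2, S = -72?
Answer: 22944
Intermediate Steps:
t(K, a) = -75 + K (t(K, a) = -3 + (K - 72) = -3 + (-72 + K) = -75 + K)
k = -162 (k = -20 + 4*(-71/2) = -20 - 142 = -162)
d(G) = 18306 - 113*G (d(G) = (G - 162)*(-3 - 110) = (-162 + G)*(-113) = 18306 - 113*G)
d((2 + 4)*(-7)) - t(183, -107) = (18306 - 113*(2 + 4)*(-7)) - (-75 + 183) = (18306 - 678*(-7)) - 1*108 = (18306 - 113*(-42)) - 108 = (18306 + 4746) - 108 = 23052 - 108 = 22944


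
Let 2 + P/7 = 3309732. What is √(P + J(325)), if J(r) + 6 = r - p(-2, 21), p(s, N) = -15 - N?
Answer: √23168465 ≈ 4813.4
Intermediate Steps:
P = 23168110 (P = -14 + 7*3309732 = -14 + 23168124 = 23168110)
J(r) = 30 + r (J(r) = -6 + (r - (-15 - 1*21)) = -6 + (r - (-15 - 21)) = -6 + (r - 1*(-36)) = -6 + (r + 36) = -6 + (36 + r) = 30 + r)
√(P + J(325)) = √(23168110 + (30 + 325)) = √(23168110 + 355) = √23168465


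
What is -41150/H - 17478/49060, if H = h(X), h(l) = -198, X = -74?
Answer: 45803599/220770 ≈ 207.47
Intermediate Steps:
H = -198
-41150/H - 17478/49060 = -41150/(-198) - 17478/49060 = -41150*(-1/198) - 17478*1/49060 = 20575/99 - 8739/24530 = 45803599/220770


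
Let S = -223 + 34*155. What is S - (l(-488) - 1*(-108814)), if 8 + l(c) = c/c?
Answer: -103760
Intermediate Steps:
l(c) = -7 (l(c) = -8 + c/c = -8 + 1 = -7)
S = 5047 (S = -223 + 5270 = 5047)
S - (l(-488) - 1*(-108814)) = 5047 - (-7 - 1*(-108814)) = 5047 - (-7 + 108814) = 5047 - 1*108807 = 5047 - 108807 = -103760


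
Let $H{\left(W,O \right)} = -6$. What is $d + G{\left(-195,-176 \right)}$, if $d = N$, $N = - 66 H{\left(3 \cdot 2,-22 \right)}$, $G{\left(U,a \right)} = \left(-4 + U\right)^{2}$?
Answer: $39997$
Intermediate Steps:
$N = 396$ ($N = \left(-66\right) \left(-6\right) = 396$)
$d = 396$
$d + G{\left(-195,-176 \right)} = 396 + \left(-4 - 195\right)^{2} = 396 + \left(-199\right)^{2} = 396 + 39601 = 39997$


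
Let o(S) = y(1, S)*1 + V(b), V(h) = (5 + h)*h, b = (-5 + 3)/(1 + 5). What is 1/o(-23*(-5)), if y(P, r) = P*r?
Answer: 9/1021 ≈ 0.0088149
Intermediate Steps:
b = -⅓ (b = -2/6 = -2*⅙ = -⅓ ≈ -0.33333)
V(h) = h*(5 + h)
o(S) = -14/9 + S (o(S) = (1*S)*1 - (5 - ⅓)/3 = S*1 - ⅓*14/3 = S - 14/9 = -14/9 + S)
1/o(-23*(-5)) = 1/(-14/9 - 23*(-5)) = 1/(-14/9 + 115) = 1/(1021/9) = 9/1021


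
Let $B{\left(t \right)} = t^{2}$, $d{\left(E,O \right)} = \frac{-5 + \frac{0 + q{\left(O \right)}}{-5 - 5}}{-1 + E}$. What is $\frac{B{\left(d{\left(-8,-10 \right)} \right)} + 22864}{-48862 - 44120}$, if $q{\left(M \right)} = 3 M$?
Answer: $- \frac{925994}{3765771} \approx -0.2459$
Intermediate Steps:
$d{\left(E,O \right)} = \frac{-5 - \frac{3 O}{10}}{-1 + E}$ ($d{\left(E,O \right)} = \frac{-5 + \frac{0 + 3 O}{-5 - 5}}{-1 + E} = \frac{-5 + \frac{3 O}{-10}}{-1 + E} = \frac{-5 + 3 O \left(- \frac{1}{10}\right)}{-1 + E} = \frac{-5 - \frac{3 O}{10}}{-1 + E}$)
$\frac{B{\left(d{\left(-8,-10 \right)} \right)} + 22864}{-48862 - 44120} = \frac{\left(\frac{-50 - -30}{10 \left(-1 - 8\right)}\right)^{2} + 22864}{-48862 - 44120} = \frac{\left(\frac{-50 + 30}{10 \left(-9\right)}\right)^{2} + 22864}{-92982} = \left(\left(\frac{1}{10} \left(- \frac{1}{9}\right) \left(-20\right)\right)^{2} + 22864\right) \left(- \frac{1}{92982}\right) = \left(\left(\frac{2}{9}\right)^{2} + 22864\right) \left(- \frac{1}{92982}\right) = \left(\frac{4}{81} + 22864\right) \left(- \frac{1}{92982}\right) = \frac{1851988}{81} \left(- \frac{1}{92982}\right) = - \frac{925994}{3765771}$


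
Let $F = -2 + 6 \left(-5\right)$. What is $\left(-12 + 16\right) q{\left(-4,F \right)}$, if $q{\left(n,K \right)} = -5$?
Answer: $-20$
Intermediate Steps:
$F = -32$ ($F = -2 - 30 = -32$)
$\left(-12 + 16\right) q{\left(-4,F \right)} = \left(-12 + 16\right) \left(-5\right) = 4 \left(-5\right) = -20$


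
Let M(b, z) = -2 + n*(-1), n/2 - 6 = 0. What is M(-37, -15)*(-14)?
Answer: 196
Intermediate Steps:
n = 12 (n = 12 + 2*0 = 12 + 0 = 12)
M(b, z) = -14 (M(b, z) = -2 + 12*(-1) = -2 - 12 = -14)
M(-37, -15)*(-14) = -14*(-14) = 196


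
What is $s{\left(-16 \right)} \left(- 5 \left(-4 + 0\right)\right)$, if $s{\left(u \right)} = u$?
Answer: $-320$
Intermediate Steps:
$s{\left(-16 \right)} \left(- 5 \left(-4 + 0\right)\right) = - 16 \left(- 5 \left(-4 + 0\right)\right) = - 16 \left(\left(-5\right) \left(-4\right)\right) = \left(-16\right) 20 = -320$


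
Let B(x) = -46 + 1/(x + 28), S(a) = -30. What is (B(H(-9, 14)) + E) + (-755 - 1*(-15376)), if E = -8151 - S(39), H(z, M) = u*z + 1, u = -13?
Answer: 942285/146 ≈ 6454.0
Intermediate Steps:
H(z, M) = 1 - 13*z (H(z, M) = -13*z + 1 = 1 - 13*z)
B(x) = -46 + 1/(28 + x)
E = -8121 (E = -8151 - 1*(-30) = -8151 + 30 = -8121)
(B(H(-9, 14)) + E) + (-755 - 1*(-15376)) = ((-1287 - 46*(1 - 13*(-9)))/(28 + (1 - 13*(-9))) - 8121) + (-755 - 1*(-15376)) = ((-1287 - 46*(1 + 117))/(28 + (1 + 117)) - 8121) + (-755 + 15376) = ((-1287 - 46*118)/(28 + 118) - 8121) + 14621 = ((-1287 - 5428)/146 - 8121) + 14621 = ((1/146)*(-6715) - 8121) + 14621 = (-6715/146 - 8121) + 14621 = -1192381/146 + 14621 = 942285/146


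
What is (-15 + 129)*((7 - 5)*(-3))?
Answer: -684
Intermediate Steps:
(-15 + 129)*((7 - 5)*(-3)) = 114*(2*(-3)) = 114*(-6) = -684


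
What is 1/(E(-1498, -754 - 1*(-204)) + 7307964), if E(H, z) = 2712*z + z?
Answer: 1/5815814 ≈ 1.7194e-7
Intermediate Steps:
E(H, z) = 2713*z
1/(E(-1498, -754 - 1*(-204)) + 7307964) = 1/(2713*(-754 - 1*(-204)) + 7307964) = 1/(2713*(-754 + 204) + 7307964) = 1/(2713*(-550) + 7307964) = 1/(-1492150 + 7307964) = 1/5815814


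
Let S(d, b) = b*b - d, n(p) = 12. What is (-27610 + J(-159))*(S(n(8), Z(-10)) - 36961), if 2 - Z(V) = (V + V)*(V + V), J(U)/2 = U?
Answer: -3391324968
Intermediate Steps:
J(U) = 2*U
Z(V) = 2 - 4*V**2 (Z(V) = 2 - (V + V)*(V + V) = 2 - 2*V*2*V = 2 - 4*V**2)
S(d, b) = b**2 - d
(-27610 + J(-159))*(S(n(8), Z(-10)) - 36961) = (-27610 + 2*(-159))*(((2 - 4*(-10)**2)**2 - 1*12) - 36961) = (-27610 - 318)*(((2 - 4*100)**2 - 12) - 36961) = -27928*(((2 - 400)**2 - 12) - 36961) = -27928*(((-398)**2 - 12) - 36961) = -27928*((158404 - 12) - 36961) = -27928*(158392 - 36961) = -27928*121431 = -3391324968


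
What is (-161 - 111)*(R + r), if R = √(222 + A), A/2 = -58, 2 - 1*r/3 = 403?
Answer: 327216 - 272*√106 ≈ 3.2442e+5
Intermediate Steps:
r = -1203 (r = 6 - 3*403 = 6 - 1209 = -1203)
A = -116 (A = 2*(-58) = -116)
R = √106 (R = √(222 - 116) = √106 ≈ 10.296)
(-161 - 111)*(R + r) = (-161 - 111)*(√106 - 1203) = -272*(-1203 + √106) = 327216 - 272*√106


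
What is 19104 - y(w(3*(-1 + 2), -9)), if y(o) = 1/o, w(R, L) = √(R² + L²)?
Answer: 19104 - √10/30 ≈ 19104.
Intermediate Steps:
w(R, L) = √(L² + R²)
19104 - y(w(3*(-1 + 2), -9)) = 19104 - 1/(√((-9)² + (3*(-1 + 2))²)) = 19104 - 1/(√(81 + (3*1)²)) = 19104 - 1/(√(81 + 3²)) = 19104 - 1/(√(81 + 9)) = 19104 - 1/(√90) = 19104 - 1/(3*√10) = 19104 - √10/30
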